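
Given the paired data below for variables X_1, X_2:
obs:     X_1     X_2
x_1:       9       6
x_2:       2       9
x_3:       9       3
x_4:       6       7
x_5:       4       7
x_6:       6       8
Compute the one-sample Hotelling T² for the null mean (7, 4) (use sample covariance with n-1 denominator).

Step 1 — sample mean vector:
  mean(X_1) = (9 + 2 + 9 + 6 + 4 + 6) / 6 = 36/6 = 6
  mean(X_2) = (6 + 9 + 3 + 7 + 7 + 8) / 6 = 40/6 = 6.6667
  x̄ = (6, 6.6667),  deviation x̄ - mu_0 = (6, 6.6667) - (7, 4) = (-1, 2.6667).

Step 2 — sample covariance matrix, S[i,j] = (1/(n-1)) · Σ_k (x_{k,i} - mean_i) · (x_{k,j} - mean_j), divisor n-1 = 5:
  S[X_1,X_1] = ((3)·(3) + (-4)·(-4) + (3)·(3) + (0)·(0) + (-2)·(-2) + (0)·(0)) / 5 = 38/5 = 7.6
  S[X_1,X_2] = ((3)·(-0.6667) + (-4)·(2.3333) + (3)·(-3.6667) + (0)·(0.3333) + (-2)·(0.3333) + (0)·(1.3333)) / 5 = -23/5 = -4.6
  S[X_2,X_2] = ((-0.6667)·(-0.6667) + (2.3333)·(2.3333) + (-3.6667)·(-3.6667) + (0.3333)·(0.3333) + (0.3333)·(0.3333) + (1.3333)·(1.3333)) / 5 = 21.3333/5 = 4.2667
  S = [[7.6, -4.6],
 [-4.6, 4.2667]].

Step 3 — invert S. det(S) = 7.6·4.2667 - (-4.6)² = 11.2667.
  S^{-1} = (1/det) · [[d, -b], [-b, a]] = [[0.3787, 0.4083],
 [0.4083, 0.6746]].

Step 4 — quadratic form (x̄ - mu_0)^T · S^{-1} · (x̄ - mu_0):
  S^{-1} · (x̄ - mu_0) = (0.7101, 1.3905),
  (x̄ - mu_0)^T · [...] = (-1)·(0.7101) + (2.6667)·(1.3905) = 2.998.

Step 5 — scale by n: T² = 6 · 2.998 = 17.9882.

T² ≈ 17.9882


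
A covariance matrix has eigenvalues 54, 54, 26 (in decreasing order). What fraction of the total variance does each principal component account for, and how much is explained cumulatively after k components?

Step 1 — total variance = trace(Sigma) = Σ λ_i = 54 + 54 + 26 = 134.

Step 2 — fraction explained by component i = λ_i / Σ λ:
  PC1: 54/134 = 0.403
  PC2: 54/134 = 0.403
  PC3: 26/134 = 0.194

Step 3 — cumulative fraction after k components = (λ_1 + ... + λ_k) / Σ λ:
  k = 1: 54/134 = 0.403
  k = 2: (54 + 54)/134 = 108/134 = 0.806
  k = 3: (54 + 54 + 26)/134 = 134/134 = 1

Summary (fraction, with percent):

explained: PC1 0.403 (40.3%), PC2 0.403 (40.3%), PC3 0.194 (19.4%);  cumulative: 0.403, 0.806, 1


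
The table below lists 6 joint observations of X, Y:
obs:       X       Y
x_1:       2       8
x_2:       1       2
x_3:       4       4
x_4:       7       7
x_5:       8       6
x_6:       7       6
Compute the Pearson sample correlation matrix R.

Step 1 — column means:
  mean(X) = (2 + 1 + 4 + 7 + 8 + 7) / 6 = 29/6 = 4.8333
  mean(Y) = (8 + 2 + 4 + 7 + 6 + 6) / 6 = 33/6 = 5.5

Step 2 — sample variances and covariances s[i,j] = (1/(n-1)) · Σ_k (x_{k,i} - mean_i) · (x_{k,j} - mean_j), with n-1 = 5:
  s[X,X] = ((-2.8333)·(-2.8333) + (-3.8333)·(-3.8333) + (-0.8333)·(-0.8333) + (2.1667)·(2.1667) + (3.1667)·(3.1667) + (2.1667)·(2.1667)) / 5 = 42.8333/5 = 8.5667
  s[X,Y] = ((-2.8333)·(2.5) + (-3.8333)·(-3.5) + (-0.8333)·(-1.5) + (2.1667)·(1.5) + (3.1667)·(0.5) + (2.1667)·(0.5)) / 5 = 13.5/5 = 2.7
  s[Y,Y] = ((2.5)·(2.5) + (-3.5)·(-3.5) + (-1.5)·(-1.5) + (1.5)·(1.5) + (0.5)·(0.5) + (0.5)·(0.5)) / 5 = 23.5/5 = 4.7
  Sample standard deviations s_i = √(s[i,i]):
  s(X) = √(8.5667) = 2.9269
  s(Y) = √(4.7) = 2.1679

Step 3 — r_{ij} = s_{ij} / (s_i · s_j):
  r[X,X] = 1 (diagonal).
  r[X,Y] = 2.7 / (2.9269 · 2.1679) = 2.7 / 6.3453 = 0.4255
  r[Y,Y] = 1 (diagonal).

R is symmetric with unit diagonal. Assembling:

R = [[1, 0.4255],
 [0.4255, 1]]


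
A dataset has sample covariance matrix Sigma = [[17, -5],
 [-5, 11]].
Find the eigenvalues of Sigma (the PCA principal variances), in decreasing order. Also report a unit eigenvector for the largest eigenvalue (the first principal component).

Step 1 — characteristic polynomial of 2×2 Sigma:
  det(Sigma - λI) = λ² - trace · λ + det = 0.
  trace = 17 + 11 = 28, det = 17·11 - (-5)² = 162.
Step 2 — discriminant:
  Δ = trace² - 4·det = 784 - 648 = 136.
Step 3 — eigenvalues:
  λ = (trace ± √Δ)/2 = (28 ± 11.6619)/2,
  λ_1 = 19.831,  λ_2 = 8.169.

Step 4 — unit eigenvector for λ_1: solve (Sigma - λ_1 I)v = 0. First row:
  (17 - 19.831)·v_x + (-5)·v_y = 0, i.e. (-2.831)·v_x + (-5)·v_y = 0,
  so v ∝ (b, λ_1 - a) = (-5, 2.831); multiply by -1 so the first entry is positive: u = (5, -2.831).
  ||u|| = √((5)² + (-2.831)²) = √(33.0143) ≈ 5.7458,
  v_1 = u/||u|| ≈ (0.8702, -0.4927) (||v_1|| = 1).

λ_1 = 19.831,  λ_2 = 8.169;  v_1 ≈ (0.8702, -0.4927)


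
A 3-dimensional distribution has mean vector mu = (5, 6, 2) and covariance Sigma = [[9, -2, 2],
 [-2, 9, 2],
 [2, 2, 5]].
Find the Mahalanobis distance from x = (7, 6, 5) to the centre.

Step 1 — centre the observation: (x - mu) = (2, 0, 3).

Step 2 — invert Sigma (cofactor / det for 3×3, or solve directly):
  Sigma^{-1} = [[0.138, 0.0471, -0.0741],
 [0.0471, 0.138, -0.0741],
 [-0.0741, -0.0741, 0.2593]].

Step 3 — form the quadratic (x - mu)^T · Sigma^{-1} · (x - mu):
  Sigma^{-1} · (x - mu) = (0.0539, -0.1279, 0.6296).
  (x - mu)^T · [Sigma^{-1} · (x - mu)] = (2)·(0.0539) + (0)·(-0.1279) + (3)·(0.6296) = 1.9966.

Step 4 — take square root: d = √(1.9966) ≈ 1.413.

d(x, mu) = √(1.9966) ≈ 1.413


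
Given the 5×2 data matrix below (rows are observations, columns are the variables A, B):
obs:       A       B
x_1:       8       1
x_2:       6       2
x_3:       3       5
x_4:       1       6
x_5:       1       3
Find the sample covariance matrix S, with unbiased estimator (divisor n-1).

Step 1 — column means:
  mean(A) = (8 + 6 + 3 + 1 + 1) / 5 = 19/5 = 3.8
  mean(B) = (1 + 2 + 5 + 6 + 3) / 5 = 17/5 = 3.4

Step 2 — sample covariance S[i,j] = (1/(n-1)) · Σ_k (x_{k,i} - mean_i) · (x_{k,j} - mean_j), with n-1 = 4.
  S[A,A] = ((4.2)·(4.2) + (2.2)·(2.2) + (-0.8)·(-0.8) + (-2.8)·(-2.8) + (-2.8)·(-2.8)) / 4 = 38.8/4 = 9.7
  S[A,B] = ((4.2)·(-2.4) + (2.2)·(-1.4) + (-0.8)·(1.6) + (-2.8)·(2.6) + (-2.8)·(-0.4)) / 4 = -20.6/4 = -5.15
  S[B,B] = ((-2.4)·(-2.4) + (-1.4)·(-1.4) + (1.6)·(1.6) + (2.6)·(2.6) + (-0.4)·(-0.4)) / 4 = 17.2/4 = 4.3

S is symmetric (S[j,i] = S[i,j]). Assembling:

S = [[9.7, -5.15],
 [-5.15, 4.3]]


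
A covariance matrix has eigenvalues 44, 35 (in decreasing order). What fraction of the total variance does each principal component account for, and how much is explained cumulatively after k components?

Step 1 — total variance = trace(Sigma) = Σ λ_i = 44 + 35 = 79.

Step 2 — fraction explained by component i = λ_i / Σ λ:
  PC1: 44/79 = 0.557
  PC2: 35/79 = 0.443

Step 3 — cumulative fraction after k components = (λ_1 + ... + λ_k) / Σ λ:
  k = 1: 44/79 = 0.557
  k = 2: (44 + 35)/79 = 79/79 = 1

Summary (fraction, with percent):

explained: PC1 0.557 (55.7%), PC2 0.443 (44.3%);  cumulative: 0.557, 1


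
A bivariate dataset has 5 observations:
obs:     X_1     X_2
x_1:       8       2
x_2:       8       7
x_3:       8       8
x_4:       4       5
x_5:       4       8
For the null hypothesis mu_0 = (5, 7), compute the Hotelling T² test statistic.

Step 1 — sample mean vector:
  mean(X_1) = (8 + 8 + 8 + 4 + 4) / 5 = 32/5 = 6.4
  mean(X_2) = (2 + 7 + 8 + 5 + 8) / 5 = 30/5 = 6
  x̄ = (6.4, 6),  deviation x̄ - mu_0 = (6.4, 6) - (5, 7) = (1.4, -1).

Step 2 — sample covariance matrix, S[i,j] = (1/(n-1)) · Σ_k (x_{k,i} - mean_i) · (x_{k,j} - mean_j), divisor n-1 = 4:
  S[X_1,X_1] = ((1.6)·(1.6) + (1.6)·(1.6) + (1.6)·(1.6) + (-2.4)·(-2.4) + (-2.4)·(-2.4)) / 4 = 19.2/4 = 4.8
  S[X_1,X_2] = ((1.6)·(-4) + (1.6)·(1) + (1.6)·(2) + (-2.4)·(-1) + (-2.4)·(2)) / 4 = -4/4 = -1
  S[X_2,X_2] = ((-4)·(-4) + (1)·(1) + (2)·(2) + (-1)·(-1) + (2)·(2)) / 4 = 26/4 = 6.5
  S = [[4.8, -1],
 [-1, 6.5]].

Step 3 — invert S. det(S) = 4.8·6.5 - (-1)² = 30.2.
  S^{-1} = (1/det) · [[d, -b], [-b, a]] = [[0.2152, 0.0331],
 [0.0331, 0.1589]].

Step 4 — quadratic form (x̄ - mu_0)^T · S^{-1} · (x̄ - mu_0):
  S^{-1} · (x̄ - mu_0) = (0.2682, -0.1126),
  (x̄ - mu_0)^T · [...] = (1.4)·(0.2682) + (-1)·(-0.1126) = 0.4881.

Step 5 — scale by n: T² = 5 · 0.4881 = 2.4404.

T² ≈ 2.4404


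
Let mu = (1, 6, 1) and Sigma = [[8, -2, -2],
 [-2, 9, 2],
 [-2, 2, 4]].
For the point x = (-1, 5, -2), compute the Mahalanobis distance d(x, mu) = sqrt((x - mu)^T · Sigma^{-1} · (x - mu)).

Step 1 — centre the observation: (x - mu) = (-2, -1, -3).

Step 2 — invert Sigma (cofactor / det for 3×3, or solve directly):
  Sigma^{-1} = [[0.1455, 0.0182, 0.0636],
 [0.0182, 0.1273, -0.0545],
 [0.0636, -0.0545, 0.3091]].

Step 3 — form the quadratic (x - mu)^T · Sigma^{-1} · (x - mu):
  Sigma^{-1} · (x - mu) = (-0.5, 0, -1).
  (x - mu)^T · [Sigma^{-1} · (x - mu)] = (-2)·(-0.5) + (-1)·(0) + (-3)·(-1) = 4.

Step 4 — take square root: d = √(4) ≈ 2.

d(x, mu) = √(4) ≈ 2


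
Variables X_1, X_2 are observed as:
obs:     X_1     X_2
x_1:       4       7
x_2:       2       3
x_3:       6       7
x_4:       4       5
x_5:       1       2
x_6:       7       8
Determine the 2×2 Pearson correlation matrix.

Step 1 — column means:
  mean(X_1) = (4 + 2 + 6 + 4 + 1 + 7) / 6 = 24/6 = 4
  mean(X_2) = (7 + 3 + 7 + 5 + 2 + 8) / 6 = 32/6 = 5.3333

Step 2 — sample variances and covariances s[i,j] = (1/(n-1)) · Σ_k (x_{k,i} - mean_i) · (x_{k,j} - mean_j), with n-1 = 5:
  s[X_1,X_1] = ((0)·(0) + (-2)·(-2) + (2)·(2) + (0)·(0) + (-3)·(-3) + (3)·(3)) / 5 = 26/5 = 5.2
  s[X_1,X_2] = ((0)·(1.6667) + (-2)·(-2.3333) + (2)·(1.6667) + (0)·(-0.3333) + (-3)·(-3.3333) + (3)·(2.6667)) / 5 = 26/5 = 5.2
  s[X_2,X_2] = ((1.6667)·(1.6667) + (-2.3333)·(-2.3333) + (1.6667)·(1.6667) + (-0.3333)·(-0.3333) + (-3.3333)·(-3.3333) + (2.6667)·(2.6667)) / 5 = 29.3333/5 = 5.8667
  Sample standard deviations s_i = √(s[i,i]):
  s(X_1) = √(5.2) = 2.2804
  s(X_2) = √(5.8667) = 2.4221

Step 3 — r_{ij} = s_{ij} / (s_i · s_j):
  r[X_1,X_1] = 1 (diagonal).
  r[X_1,X_2] = 5.2 / (2.2804 · 2.4221) = 5.2 / 5.5233 = 0.9415
  r[X_2,X_2] = 1 (diagonal).

R is symmetric with unit diagonal. Assembling:

R = [[1, 0.9415],
 [0.9415, 1]]


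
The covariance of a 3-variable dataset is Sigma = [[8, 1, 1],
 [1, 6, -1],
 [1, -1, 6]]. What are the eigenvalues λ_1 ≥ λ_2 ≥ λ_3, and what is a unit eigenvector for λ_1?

Step 1 — characteristic polynomial p(λ) = det(λI - Sigma) = λ³ - tr·λ² + c_1·λ - det, where tr = trace, c_1 = sum of the principal 2×2 minors, det = det(Sigma):
  tr = 8 + 6 + 6 = 20,
  c_1 = (8·6 - (1)²) + (8·6 - (1)²) + (6·6 - (-1)²) = 47 + 47 + 35 = 129,
  det = 8·(6·6 - (-1)²) - (1)·((1)·6 - (-1)·(1)) + (1)·((1)·(-1) - 6·(1)) = 8·(35) - (1)·(7) + (1)·(-7) = 266.
  So p(λ) = λ³ - 20λ² + 129λ - 266.
Step 2 — look for an integer root (rational root theorem: any rational root is an integer divisor of 266). Testing λ = 7:
  p(7) = 343 - 980 + 903 - 266 = 0  ✓
  Dividing out (λ - 7): p(λ) = (λ - 7)(λ² - 13λ + 38).
Step 3 — remaining eigenvalues from the quadratic λ² - 13λ + 38 = 0:
  Δ = 13² - 4·38 = 169 - 152 = 17,  λ = (13 ± √17)/2 = (13 ± 4.1231)/2 ≈ 8.5616 or 4.4384.
  Sorted: λ_1 = 8.5616,  λ_2 = 7,  λ_3 = 4.4384  (check: sum = 20 = tr ✓).

Step 4 — unit eigenvector for λ_1 ≈ 8.5616: v spans the null space of (Sigma - λ_1 I), whose rows are
  r_1 = (-0.5616, 1, 1),  r_2 = (1, -2.5616, -1),  r_3 = (1, -1, -2.5616).
  v is orthogonal to every row, so take v ∝ r_1 × r_2 = ((1)·(-1) - (1)·(-2.5616), (1)·(1) - (-0.5616)·(-1), (-0.5616)·(-2.5616) - (1)·(1)) ≈ (1.5616, 0.4384, 0.4384).
  Let u = (1.5616, 0.4384, 0.4384).
  ||u|| = √((1.5616)² + (0.4384)² + (0.4384)²) = √(2.8229) ≈ 1.6802,  v_1 = u/||u|| ≈ (0.9294, 0.261, 0.261) (||v_1|| = 1).

λ_1 = 8.5616,  λ_2 = 7,  λ_3 = 4.4384;  v_1 ≈ (0.9294, 0.261, 0.261)


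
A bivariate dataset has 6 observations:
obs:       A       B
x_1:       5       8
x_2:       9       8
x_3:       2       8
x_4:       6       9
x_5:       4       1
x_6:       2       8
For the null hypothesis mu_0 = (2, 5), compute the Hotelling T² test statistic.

Step 1 — sample mean vector:
  mean(A) = (5 + 9 + 2 + 6 + 4 + 2) / 6 = 28/6 = 4.6667
  mean(B) = (8 + 8 + 8 + 9 + 1 + 8) / 6 = 42/6 = 7
  x̄ = (4.6667, 7),  deviation x̄ - mu_0 = (4.6667, 7) - (2, 5) = (2.6667, 2).

Step 2 — sample covariance matrix, S[i,j] = (1/(n-1)) · Σ_k (x_{k,i} - mean_i) · (x_{k,j} - mean_j), divisor n-1 = 5:
  S[A,A] = ((0.3333)·(0.3333) + (4.3333)·(4.3333) + (-2.6667)·(-2.6667) + (1.3333)·(1.3333) + (-0.6667)·(-0.6667) + (-2.6667)·(-2.6667)) / 5 = 35.3333/5 = 7.0667
  S[A,B] = ((0.3333)·(1) + (4.3333)·(1) + (-2.6667)·(1) + (1.3333)·(2) + (-0.6667)·(-6) + (-2.6667)·(1)) / 5 = 6/5 = 1.2
  S[B,B] = ((1)·(1) + (1)·(1) + (1)·(1) + (2)·(2) + (-6)·(-6) + (1)·(1)) / 5 = 44/5 = 8.8
  S = [[7.0667, 1.2],
 [1.2, 8.8]].

Step 3 — invert S. det(S) = 7.0667·8.8 - (1.2)² = 60.7467.
  S^{-1} = (1/det) · [[d, -b], [-b, a]] = [[0.1449, -0.0198],
 [-0.0198, 0.1163]].

Step 4 — quadratic form (x̄ - mu_0)^T · S^{-1} · (x̄ - mu_0):
  S^{-1} · (x̄ - mu_0) = (0.3468, 0.18),
  (x̄ - mu_0)^T · [...] = (2.6667)·(0.3468) + (2)·(0.18) = 1.2848.

Step 5 — scale by n: T² = 6 · 1.2848 = 7.7085.

T² ≈ 7.7085


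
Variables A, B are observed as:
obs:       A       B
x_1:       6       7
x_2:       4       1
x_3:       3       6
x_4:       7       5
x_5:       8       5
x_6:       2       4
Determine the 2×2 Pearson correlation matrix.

Step 1 — column means:
  mean(A) = (6 + 4 + 3 + 7 + 8 + 2) / 6 = 30/6 = 5
  mean(B) = (7 + 1 + 6 + 5 + 5 + 4) / 6 = 28/6 = 4.6667

Step 2 — sample variances and covariances s[i,j] = (1/(n-1)) · Σ_k (x_{k,i} - mean_i) · (x_{k,j} - mean_j), with n-1 = 5:
  s[A,A] = ((1)·(1) + (-1)·(-1) + (-2)·(-2) + (2)·(2) + (3)·(3) + (-3)·(-3)) / 5 = 28/5 = 5.6
  s[A,B] = ((1)·(2.3333) + (-1)·(-3.6667) + (-2)·(1.3333) + (2)·(0.3333) + (3)·(0.3333) + (-3)·(-0.6667)) / 5 = 7/5 = 1.4
  s[B,B] = ((2.3333)·(2.3333) + (-3.6667)·(-3.6667) + (1.3333)·(1.3333) + (0.3333)·(0.3333) + (0.3333)·(0.3333) + (-0.6667)·(-0.6667)) / 5 = 21.3333/5 = 4.2667
  Sample standard deviations s_i = √(s[i,i]):
  s(A) = √(5.6) = 2.3664
  s(B) = √(4.2667) = 2.0656

Step 3 — r_{ij} = s_{ij} / (s_i · s_j):
  r[A,A] = 1 (diagonal).
  r[A,B] = 1.4 / (2.3664 · 2.0656) = 1.4 / 4.8881 = 0.2864
  r[B,B] = 1 (diagonal).

R is symmetric with unit diagonal. Assembling:

R = [[1, 0.2864],
 [0.2864, 1]]


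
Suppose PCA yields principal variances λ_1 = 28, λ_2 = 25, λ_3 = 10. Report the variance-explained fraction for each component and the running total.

Step 1 — total variance = trace(Sigma) = Σ λ_i = 28 + 25 + 10 = 63.

Step 2 — fraction explained by component i = λ_i / Σ λ:
  PC1: 28/63 = 0.4444
  PC2: 25/63 = 0.3968
  PC3: 10/63 = 0.1587

Step 3 — cumulative fraction after k components = (λ_1 + ... + λ_k) / Σ λ:
  k = 1: 28/63 = 0.4444
  k = 2: (28 + 25)/63 = 53/63 = 0.8413
  k = 3: (28 + 25 + 10)/63 = 63/63 = 1

Summary (fraction, with percent):

explained: PC1 0.4444 (44.44%), PC2 0.3968 (39.68%), PC3 0.1587 (15.87%);  cumulative: 0.4444, 0.8413, 1


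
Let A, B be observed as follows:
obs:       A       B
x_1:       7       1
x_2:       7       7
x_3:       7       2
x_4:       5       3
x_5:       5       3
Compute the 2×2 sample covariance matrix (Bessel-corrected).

Step 1 — column means:
  mean(A) = (7 + 7 + 7 + 5 + 5) / 5 = 31/5 = 6.2
  mean(B) = (1 + 7 + 2 + 3 + 3) / 5 = 16/5 = 3.2

Step 2 — sample covariance S[i,j] = (1/(n-1)) · Σ_k (x_{k,i} - mean_i) · (x_{k,j} - mean_j), with n-1 = 4.
  S[A,A] = ((0.8)·(0.8) + (0.8)·(0.8) + (0.8)·(0.8) + (-1.2)·(-1.2) + (-1.2)·(-1.2)) / 4 = 4.8/4 = 1.2
  S[A,B] = ((0.8)·(-2.2) + (0.8)·(3.8) + (0.8)·(-1.2) + (-1.2)·(-0.2) + (-1.2)·(-0.2)) / 4 = 0.8/4 = 0.2
  S[B,B] = ((-2.2)·(-2.2) + (3.8)·(3.8) + (-1.2)·(-1.2) + (-0.2)·(-0.2) + (-0.2)·(-0.2)) / 4 = 20.8/4 = 5.2

S is symmetric (S[j,i] = S[i,j]). Assembling:

S = [[1.2, 0.2],
 [0.2, 5.2]]


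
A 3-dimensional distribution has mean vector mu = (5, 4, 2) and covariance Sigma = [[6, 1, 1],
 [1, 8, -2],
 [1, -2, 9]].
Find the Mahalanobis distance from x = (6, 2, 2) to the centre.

Step 1 — centre the observation: (x - mu) = (1, -2, 0).

Step 2 — invert Sigma (cofactor / det for 3×3, or solve directly):
  Sigma^{-1} = [[0.1757, -0.0284, -0.0258],
 [-0.0284, 0.137, 0.0336],
 [-0.0258, 0.0336, 0.1214]].

Step 3 — form the quadratic (x - mu)^T · Sigma^{-1} · (x - mu):
  Sigma^{-1} · (x - mu) = (0.2326, -0.3023, -0.093).
  (x - mu)^T · [Sigma^{-1} · (x - mu)] = (1)·(0.2326) + (-2)·(-0.3023) + (0)·(-0.093) = 0.8372.

Step 4 — take square root: d = √(0.8372) ≈ 0.915.

d(x, mu) = √(0.8372) ≈ 0.915


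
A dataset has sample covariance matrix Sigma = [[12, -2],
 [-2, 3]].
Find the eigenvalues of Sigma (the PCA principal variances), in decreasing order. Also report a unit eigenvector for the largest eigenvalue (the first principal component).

Step 1 — characteristic polynomial of 2×2 Sigma:
  det(Sigma - λI) = λ² - trace · λ + det = 0.
  trace = 12 + 3 = 15, det = 12·3 - (-2)² = 32.
Step 2 — discriminant:
  Δ = trace² - 4·det = 225 - 128 = 97.
Step 3 — eigenvalues:
  λ = (trace ± √Δ)/2 = (15 ± 9.8489)/2,
  λ_1 = 12.4244,  λ_2 = 2.5756.

Step 4 — unit eigenvector for λ_1: solve (Sigma - λ_1 I)v = 0. First row:
  (12 - 12.4244)·v_x + (-2)·v_y = 0, i.e. (-0.4244)·v_x + (-2)·v_y = 0,
  so v ∝ (b, λ_1 - a) = (-2, 0.4244); multiply by -1 so the first entry is positive: u = (2, -0.4244).
  ||u|| = √((2)² + (-0.4244)²) = √(4.1801) ≈ 2.0445,
  v_1 = u/||u|| ≈ (0.9782, -0.2076) (||v_1|| = 1).

λ_1 = 12.4244,  λ_2 = 2.5756;  v_1 ≈ (0.9782, -0.2076)


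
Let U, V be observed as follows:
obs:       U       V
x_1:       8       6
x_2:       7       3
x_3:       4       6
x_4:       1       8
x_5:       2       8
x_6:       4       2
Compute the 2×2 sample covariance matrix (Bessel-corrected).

Step 1 — column means:
  mean(U) = (8 + 7 + 4 + 1 + 2 + 4) / 6 = 26/6 = 4.3333
  mean(V) = (6 + 3 + 6 + 8 + 8 + 2) / 6 = 33/6 = 5.5

Step 2 — sample covariance S[i,j] = (1/(n-1)) · Σ_k (x_{k,i} - mean_i) · (x_{k,j} - mean_j), with n-1 = 5.
  S[U,U] = ((3.6667)·(3.6667) + (2.6667)·(2.6667) + (-0.3333)·(-0.3333) + (-3.3333)·(-3.3333) + (-2.3333)·(-2.3333) + (-0.3333)·(-0.3333)) / 5 = 37.3333/5 = 7.4667
  S[U,V] = ((3.6667)·(0.5) + (2.6667)·(-2.5) + (-0.3333)·(0.5) + (-3.3333)·(2.5) + (-2.3333)·(2.5) + (-0.3333)·(-3.5)) / 5 = -18/5 = -3.6
  S[V,V] = ((0.5)·(0.5) + (-2.5)·(-2.5) + (0.5)·(0.5) + (2.5)·(2.5) + (2.5)·(2.5) + (-3.5)·(-3.5)) / 5 = 31.5/5 = 6.3

S is symmetric (S[j,i] = S[i,j]). Assembling:

S = [[7.4667, -3.6],
 [-3.6, 6.3]]


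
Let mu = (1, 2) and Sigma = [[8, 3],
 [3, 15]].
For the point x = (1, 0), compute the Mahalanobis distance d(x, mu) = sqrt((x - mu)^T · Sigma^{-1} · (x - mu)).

Step 1 — centre the observation: (x - mu) = (0, -2).

Step 2 — invert Sigma. det(Sigma) = 8·15 - (3)² = 111.
  Sigma^{-1} = (1/det) · [[d, -b], [-b, a]] = [[0.1351, -0.027],
 [-0.027, 0.0721]].

Step 3 — form the quadratic (x - mu)^T · Sigma^{-1} · (x - mu):
  Sigma^{-1} · (x - mu) = (0.0541, -0.1441).
  (x - mu)^T · [Sigma^{-1} · (x - mu)] = (0)·(0.0541) + (-2)·(-0.1441) = 0.2883.

Step 4 — take square root: d = √(0.2883) ≈ 0.5369.

d(x, mu) = √(0.2883) ≈ 0.5369


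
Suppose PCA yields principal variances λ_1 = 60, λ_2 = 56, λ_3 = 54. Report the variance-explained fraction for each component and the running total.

Step 1 — total variance = trace(Sigma) = Σ λ_i = 60 + 56 + 54 = 170.

Step 2 — fraction explained by component i = λ_i / Σ λ:
  PC1: 60/170 = 0.3529
  PC2: 56/170 = 0.3294
  PC3: 54/170 = 0.3176

Step 3 — cumulative fraction after k components = (λ_1 + ... + λ_k) / Σ λ:
  k = 1: 60/170 = 0.3529
  k = 2: (60 + 56)/170 = 116/170 = 0.6824
  k = 3: (60 + 56 + 54)/170 = 170/170 = 1

Summary (fraction, with percent):

explained: PC1 0.3529 (35.29%), PC2 0.3294 (32.94%), PC3 0.3176 (31.76%);  cumulative: 0.3529, 0.6824, 1


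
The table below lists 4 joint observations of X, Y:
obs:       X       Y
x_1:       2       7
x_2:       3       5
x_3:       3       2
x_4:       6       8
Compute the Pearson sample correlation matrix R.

Step 1 — column means:
  mean(X) = (2 + 3 + 3 + 6) / 4 = 14/4 = 3.5
  mean(Y) = (7 + 5 + 2 + 8) / 4 = 22/4 = 5.5

Step 2 — sample variances and covariances s[i,j] = (1/(n-1)) · Σ_k (x_{k,i} - mean_i) · (x_{k,j} - mean_j), with n-1 = 3:
  s[X,X] = ((-1.5)·(-1.5) + (-0.5)·(-0.5) + (-0.5)·(-0.5) + (2.5)·(2.5)) / 3 = 9/3 = 3
  s[X,Y] = ((-1.5)·(1.5) + (-0.5)·(-0.5) + (-0.5)·(-3.5) + (2.5)·(2.5)) / 3 = 6/3 = 2
  s[Y,Y] = ((1.5)·(1.5) + (-0.5)·(-0.5) + (-3.5)·(-3.5) + (2.5)·(2.5)) / 3 = 21/3 = 7
  Sample standard deviations s_i = √(s[i,i]):
  s(X) = √(3) = 1.7321
  s(Y) = √(7) = 2.6458

Step 3 — r_{ij} = s_{ij} / (s_i · s_j):
  r[X,X] = 1 (diagonal).
  r[X,Y] = 2 / (1.7321 · 2.6458) = 2 / 4.5826 = 0.4364
  r[Y,Y] = 1 (diagonal).

R is symmetric with unit diagonal. Assembling:

R = [[1, 0.4364],
 [0.4364, 1]]


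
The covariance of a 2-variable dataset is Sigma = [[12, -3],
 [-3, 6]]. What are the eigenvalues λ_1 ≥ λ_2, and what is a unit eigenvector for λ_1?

Step 1 — characteristic polynomial of 2×2 Sigma:
  det(Sigma - λI) = λ² - trace · λ + det = 0.
  trace = 12 + 6 = 18, det = 12·6 - (-3)² = 63.
Step 2 — discriminant:
  Δ = trace² - 4·det = 324 - 252 = 72.
Step 3 — eigenvalues:
  λ = (trace ± √Δ)/2 = (18 ± 8.4853)/2,
  λ_1 = 13.2426,  λ_2 = 4.7574.

Step 4 — unit eigenvector for λ_1: solve (Sigma - λ_1 I)v = 0. First row:
  (12 - 13.2426)·v_x + (-3)·v_y = 0, i.e. (-1.2426)·v_x + (-3)·v_y = 0,
  so v ∝ (b, λ_1 - a) = (-3, 1.2426); multiply by -1 so the first entry is positive: u = (3, -1.2426).
  ||u|| = √((3)² + (-1.2426)²) = √(10.5442) ≈ 3.2472,
  v_1 = u/||u|| ≈ (0.9239, -0.3827) (||v_1|| = 1).

λ_1 = 13.2426,  λ_2 = 4.7574;  v_1 ≈ (0.9239, -0.3827)


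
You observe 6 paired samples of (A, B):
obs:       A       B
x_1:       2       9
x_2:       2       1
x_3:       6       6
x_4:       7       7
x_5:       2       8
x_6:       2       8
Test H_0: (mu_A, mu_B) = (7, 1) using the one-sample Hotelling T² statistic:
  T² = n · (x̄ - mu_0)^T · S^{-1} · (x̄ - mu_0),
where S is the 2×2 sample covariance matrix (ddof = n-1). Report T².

Step 1 — sample mean vector:
  mean(A) = (2 + 2 + 6 + 7 + 2 + 2) / 6 = 21/6 = 3.5
  mean(B) = (9 + 1 + 6 + 7 + 8 + 8) / 6 = 39/6 = 6.5
  x̄ = (3.5, 6.5),  deviation x̄ - mu_0 = (3.5, 6.5) - (7, 1) = (-3.5, 5.5).

Step 2 — sample covariance matrix, S[i,j] = (1/(n-1)) · Σ_k (x_{k,i} - mean_i) · (x_{k,j} - mean_j), divisor n-1 = 5:
  S[A,A] = ((-1.5)·(-1.5) + (-1.5)·(-1.5) + (2.5)·(2.5) + (3.5)·(3.5) + (-1.5)·(-1.5) + (-1.5)·(-1.5)) / 5 = 27.5/5 = 5.5
  S[A,B] = ((-1.5)·(2.5) + (-1.5)·(-5.5) + (2.5)·(-0.5) + (3.5)·(0.5) + (-1.5)·(1.5) + (-1.5)·(1.5)) / 5 = 0.5/5 = 0.1
  S[B,B] = ((2.5)·(2.5) + (-5.5)·(-5.5) + (-0.5)·(-0.5) + (0.5)·(0.5) + (1.5)·(1.5) + (1.5)·(1.5)) / 5 = 41.5/5 = 8.3
  S = [[5.5, 0.1],
 [0.1, 8.3]].

Step 3 — invert S. det(S) = 5.5·8.3 - (0.1)² = 45.64.
  S^{-1} = (1/det) · [[d, -b], [-b, a]] = [[0.1819, -0.0022],
 [-0.0022, 0.1205]].

Step 4 — quadratic form (x̄ - mu_0)^T · S^{-1} · (x̄ - mu_0):
  S^{-1} · (x̄ - mu_0) = (-0.6486, 0.6705),
  (x̄ - mu_0)^T · [...] = (-3.5)·(-0.6486) + (5.5)·(0.6705) = 5.9575.

Step 5 — scale by n: T² = 6 · 5.9575 = 35.745.

T² ≈ 35.745


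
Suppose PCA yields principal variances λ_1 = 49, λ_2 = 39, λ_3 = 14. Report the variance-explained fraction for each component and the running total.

Step 1 — total variance = trace(Sigma) = Σ λ_i = 49 + 39 + 14 = 102.

Step 2 — fraction explained by component i = λ_i / Σ λ:
  PC1: 49/102 = 0.4804
  PC2: 39/102 = 0.3824
  PC3: 14/102 = 0.1373

Step 3 — cumulative fraction after k components = (λ_1 + ... + λ_k) / Σ λ:
  k = 1: 49/102 = 0.4804
  k = 2: (49 + 39)/102 = 88/102 = 0.8627
  k = 3: (49 + 39 + 14)/102 = 102/102 = 1

Summary (fraction, with percent):

explained: PC1 0.4804 (48.04%), PC2 0.3824 (38.24%), PC3 0.1373 (13.73%);  cumulative: 0.4804, 0.8627, 1


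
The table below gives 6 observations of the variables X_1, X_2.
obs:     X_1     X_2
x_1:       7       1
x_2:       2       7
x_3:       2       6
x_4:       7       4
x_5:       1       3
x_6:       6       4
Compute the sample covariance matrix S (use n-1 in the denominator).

Step 1 — column means:
  mean(X_1) = (7 + 2 + 2 + 7 + 1 + 6) / 6 = 25/6 = 4.1667
  mean(X_2) = (1 + 7 + 6 + 4 + 3 + 4) / 6 = 25/6 = 4.1667

Step 2 — sample covariance S[i,j] = (1/(n-1)) · Σ_k (x_{k,i} - mean_i) · (x_{k,j} - mean_j), with n-1 = 5.
  S[X_1,X_1] = ((2.8333)·(2.8333) + (-2.1667)·(-2.1667) + (-2.1667)·(-2.1667) + (2.8333)·(2.8333) + (-3.1667)·(-3.1667) + (1.8333)·(1.8333)) / 5 = 38.8333/5 = 7.7667
  S[X_1,X_2] = ((2.8333)·(-3.1667) + (-2.1667)·(2.8333) + (-2.1667)·(1.8333) + (2.8333)·(-0.1667) + (-3.1667)·(-1.1667) + (1.8333)·(-0.1667)) / 5 = -16.1667/5 = -3.2333
  S[X_2,X_2] = ((-3.1667)·(-3.1667) + (2.8333)·(2.8333) + (1.8333)·(1.8333) + (-0.1667)·(-0.1667) + (-1.1667)·(-1.1667) + (-0.1667)·(-0.1667)) / 5 = 22.8333/5 = 4.5667

S is symmetric (S[j,i] = S[i,j]). Assembling:

S = [[7.7667, -3.2333],
 [-3.2333, 4.5667]]


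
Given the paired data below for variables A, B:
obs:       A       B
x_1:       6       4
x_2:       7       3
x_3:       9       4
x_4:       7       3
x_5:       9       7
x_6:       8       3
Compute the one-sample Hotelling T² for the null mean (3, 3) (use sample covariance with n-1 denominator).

Step 1 — sample mean vector:
  mean(A) = (6 + 7 + 9 + 7 + 9 + 8) / 6 = 46/6 = 7.6667
  mean(B) = (4 + 3 + 4 + 3 + 7 + 3) / 6 = 24/6 = 4
  x̄ = (7.6667, 4),  deviation x̄ - mu_0 = (7.6667, 4) - (3, 3) = (4.6667, 1).

Step 2 — sample covariance matrix, S[i,j] = (1/(n-1)) · Σ_k (x_{k,i} - mean_i) · (x_{k,j} - mean_j), divisor n-1 = 5:
  S[A,A] = ((-1.6667)·(-1.6667) + (-0.6667)·(-0.6667) + (1.3333)·(1.3333) + (-0.6667)·(-0.6667) + (1.3333)·(1.3333) + (0.3333)·(0.3333)) / 5 = 7.3333/5 = 1.4667
  S[A,B] = ((-1.6667)·(0) + (-0.6667)·(-1) + (1.3333)·(0) + (-0.6667)·(-1) + (1.3333)·(3) + (0.3333)·(-1)) / 5 = 5/5 = 1
  S[B,B] = ((0)·(0) + (-1)·(-1) + (0)·(0) + (-1)·(-1) + (3)·(3) + (-1)·(-1)) / 5 = 12/5 = 2.4
  S = [[1.4667, 1],
 [1, 2.4]].

Step 3 — invert S. det(S) = 1.4667·2.4 - (1)² = 2.52.
  S^{-1} = (1/det) · [[d, -b], [-b, a]] = [[0.9524, -0.3968],
 [-0.3968, 0.582]].

Step 4 — quadratic form (x̄ - mu_0)^T · S^{-1} · (x̄ - mu_0):
  S^{-1} · (x̄ - mu_0) = (4.0476, -1.2698),
  (x̄ - mu_0)^T · [...] = (4.6667)·(4.0476) + (1)·(-1.2698) = 17.619.

Step 5 — scale by n: T² = 6 · 17.619 = 105.7143.

T² ≈ 105.7143


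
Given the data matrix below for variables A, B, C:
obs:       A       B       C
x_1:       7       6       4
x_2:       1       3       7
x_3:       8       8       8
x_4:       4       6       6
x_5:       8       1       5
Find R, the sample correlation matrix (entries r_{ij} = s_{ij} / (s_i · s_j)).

Step 1 — column means:
  mean(A) = (7 + 1 + 8 + 4 + 8) / 5 = 28/5 = 5.6
  mean(B) = (6 + 3 + 8 + 6 + 1) / 5 = 24/5 = 4.8
  mean(C) = (4 + 7 + 8 + 6 + 5) / 5 = 30/5 = 6

Step 2 — sample variances and covariances s[i,j] = (1/(n-1)) · Σ_k (x_{k,i} - mean_i) · (x_{k,j} - mean_j), with n-1 = 4:
  s[A,A] = ((1.4)·(1.4) + (-4.6)·(-4.6) + (2.4)·(2.4) + (-1.6)·(-1.6) + (2.4)·(2.4)) / 4 = 37.2/4 = 9.3
  s[A,B] = ((1.4)·(1.2) + (-4.6)·(-1.8) + (2.4)·(3.2) + (-1.6)·(1.2) + (2.4)·(-3.8)) / 4 = 6.6/4 = 1.65
  s[A,C] = ((1.4)·(-2) + (-4.6)·(1) + (2.4)·(2) + (-1.6)·(0) + (2.4)·(-1)) / 4 = -5/4 = -1.25
  s[B,B] = ((1.2)·(1.2) + (-1.8)·(-1.8) + (3.2)·(3.2) + (1.2)·(1.2) + (-3.8)·(-3.8)) / 4 = 30.8/4 = 7.7
  s[B,C] = ((1.2)·(-2) + (-1.8)·(1) + (3.2)·(2) + (1.2)·(0) + (-3.8)·(-1)) / 4 = 6/4 = 1.5
  s[C,C] = ((-2)·(-2) + (1)·(1) + (2)·(2) + (0)·(0) + (-1)·(-1)) / 4 = 10/4 = 2.5
  Sample standard deviations s_i = √(s[i,i]):
  s(A) = √(9.3) = 3.0496
  s(B) = √(7.7) = 2.7749
  s(C) = √(2.5) = 1.5811

Step 3 — r_{ij} = s_{ij} / (s_i · s_j):
  r[A,A] = 1 (diagonal).
  r[A,B] = 1.65 / (3.0496 · 2.7749) = 1.65 / 8.4623 = 0.195
  r[A,C] = -1.25 / (3.0496 · 1.5811) = -1.25 / 4.8218 = -0.2592
  r[B,B] = 1 (diagonal).
  r[B,C] = 1.5 / (2.7749 · 1.5811) = 1.5 / 4.3875 = 0.3419
  r[C,C] = 1 (diagonal).

R is symmetric with unit diagonal. Assembling:

R = [[1, 0.195, -0.2592],
 [0.195, 1, 0.3419],
 [-0.2592, 0.3419, 1]]


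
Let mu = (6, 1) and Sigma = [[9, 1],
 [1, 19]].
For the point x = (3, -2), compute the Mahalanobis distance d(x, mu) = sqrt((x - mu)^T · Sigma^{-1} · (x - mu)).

Step 1 — centre the observation: (x - mu) = (-3, -3).

Step 2 — invert Sigma. det(Sigma) = 9·19 - (1)² = 170.
  Sigma^{-1} = (1/det) · [[d, -b], [-b, a]] = [[0.1118, -0.0059],
 [-0.0059, 0.0529]].

Step 3 — form the quadratic (x - mu)^T · Sigma^{-1} · (x - mu):
  Sigma^{-1} · (x - mu) = (-0.3176, -0.1412).
  (x - mu)^T · [Sigma^{-1} · (x - mu)] = (-3)·(-0.3176) + (-3)·(-0.1412) = 1.3765.

Step 4 — take square root: d = √(1.3765) ≈ 1.1732.

d(x, mu) = √(1.3765) ≈ 1.1732


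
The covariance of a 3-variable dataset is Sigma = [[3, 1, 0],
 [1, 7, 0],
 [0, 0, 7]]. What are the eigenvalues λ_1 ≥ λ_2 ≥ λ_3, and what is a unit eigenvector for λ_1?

Step 1 — characteristic polynomial p(λ) = det(λI - Sigma) = λ³ - tr·λ² + c_1·λ - det, where tr = trace, c_1 = sum of the principal 2×2 minors, det = det(Sigma):
  tr = 3 + 7 + 7 = 17,
  c_1 = (3·7 - (1)²) + (3·7 - (0)²) + (7·7 - (0)²) = 20 + 21 + 49 = 90,
  det = 3·(7·7 - (0)²) - (1)·((1)·7 - (0)·(0)) + (0)·((1)·(0) - 7·(0)) = 3·(49) - (1)·(7) + (0)·(0) = 140.
  So p(λ) = λ³ - 17λ² + 90λ - 140.
Step 2 — look for an integer root (rational root theorem: any rational root is an integer divisor of 140). Testing λ = 7:
  p(7) = 343 - 833 + 630 - 140 = 0  ✓
  Dividing out (λ - 7): p(λ) = (λ - 7)(λ² - 10λ + 20).
Step 3 — remaining eigenvalues from the quadratic λ² - 10λ + 20 = 0:
  Δ = 10² - 4·20 = 100 - 80 = 20,  λ = (10 ± √20)/2 = (10 ± 4.4721)/2 ≈ 7.2361 or 2.7639.
  Sorted: λ_1 = 7.2361,  λ_2 = 7,  λ_3 = 2.7639  (check: sum = 17 = tr ✓).

Step 4 — unit eigenvector for λ_1 ≈ 7.2361: v spans the null space of (Sigma - λ_1 I), whose rows are
  r_1 = (-4.2361, 1, 0),  r_2 = (1, -0.2361, 0),  r_3 = (0, 0, -0.2361).
  v is orthogonal to every row, so take v ∝ r_1 × r_3 = ((1)·(-0.2361) - (0)·(0), (0)·(0) - (-4.2361)·(-0.2361), (-4.2361)·(0) - (1)·(0)) ≈ (-0.2361, -1, 0).
  Rescale (multiply by -1 so the first nonzero entry is positive): u = (0.2361, 1, 0).
  ||u|| = √((0.2361)² + (1)² + (0)²) = √(1.0557) ≈ 1.0275,  v_1 = u/||u|| ≈ (0.2298, 0.9732, 0) (||v_1|| = 1).

λ_1 = 7.2361,  λ_2 = 7,  λ_3 = 2.7639;  v_1 ≈ (0.2298, 0.9732, 0)


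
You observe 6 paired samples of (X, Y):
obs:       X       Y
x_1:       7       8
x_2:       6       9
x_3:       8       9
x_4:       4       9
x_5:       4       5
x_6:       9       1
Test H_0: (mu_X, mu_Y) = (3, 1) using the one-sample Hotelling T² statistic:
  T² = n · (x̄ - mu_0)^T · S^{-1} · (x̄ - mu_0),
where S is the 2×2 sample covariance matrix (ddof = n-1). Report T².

Step 1 — sample mean vector:
  mean(X) = (7 + 6 + 8 + 4 + 4 + 9) / 6 = 38/6 = 6.3333
  mean(Y) = (8 + 9 + 9 + 9 + 5 + 1) / 6 = 41/6 = 6.8333
  x̄ = (6.3333, 6.8333),  deviation x̄ - mu_0 = (6.3333, 6.8333) - (3, 1) = (3.3333, 5.8333).

Step 2 — sample covariance matrix, S[i,j] = (1/(n-1)) · Σ_k (x_{k,i} - mean_i) · (x_{k,j} - mean_j), divisor n-1 = 5:
  S[X,X] = ((0.6667)·(0.6667) + (-0.3333)·(-0.3333) + (1.6667)·(1.6667) + (-2.3333)·(-2.3333) + (-2.3333)·(-2.3333) + (2.6667)·(2.6667)) / 5 = 21.3333/5 = 4.2667
  S[X,Y] = ((0.6667)·(1.1667) + (-0.3333)·(2.1667) + (1.6667)·(2.1667) + (-2.3333)·(2.1667) + (-2.3333)·(-1.8333) + (2.6667)·(-5.8333)) / 5 = -12.6667/5 = -2.5333
  S[Y,Y] = ((1.1667)·(1.1667) + (2.1667)·(2.1667) + (2.1667)·(2.1667) + (2.1667)·(2.1667) + (-1.8333)·(-1.8333) + (-5.8333)·(-5.8333)) / 5 = 52.8333/5 = 10.5667
  S = [[4.2667, -2.5333],
 [-2.5333, 10.5667]].

Step 3 — invert S. det(S) = 4.2667·10.5667 - (-2.5333)² = 38.6667.
  S^{-1} = (1/det) · [[d, -b], [-b, a]] = [[0.2733, 0.0655],
 [0.0655, 0.1103]].

Step 4 — quadratic form (x̄ - mu_0)^T · S^{-1} · (x̄ - mu_0):
  S^{-1} · (x̄ - mu_0) = (1.2931, 0.8621),
  (x̄ - mu_0)^T · [...] = (3.3333)·(1.2931) + (5.8333)·(0.8621) = 9.3391.

Step 5 — scale by n: T² = 6 · 9.3391 = 56.0345.

T² ≈ 56.0345


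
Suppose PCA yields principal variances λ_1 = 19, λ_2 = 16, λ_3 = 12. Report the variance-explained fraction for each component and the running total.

Step 1 — total variance = trace(Sigma) = Σ λ_i = 19 + 16 + 12 = 47.

Step 2 — fraction explained by component i = λ_i / Σ λ:
  PC1: 19/47 = 0.4043
  PC2: 16/47 = 0.3404
  PC3: 12/47 = 0.2553

Step 3 — cumulative fraction after k components = (λ_1 + ... + λ_k) / Σ λ:
  k = 1: 19/47 = 0.4043
  k = 2: (19 + 16)/47 = 35/47 = 0.7447
  k = 3: (19 + 16 + 12)/47 = 47/47 = 1

Summary (fraction, with percent):

explained: PC1 0.4043 (40.43%), PC2 0.3404 (34.04%), PC3 0.2553 (25.53%);  cumulative: 0.4043, 0.7447, 1


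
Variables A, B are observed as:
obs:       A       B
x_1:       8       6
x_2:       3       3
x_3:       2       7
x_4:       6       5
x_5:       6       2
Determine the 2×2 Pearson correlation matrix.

Step 1 — column means:
  mean(A) = (8 + 3 + 2 + 6 + 6) / 5 = 25/5 = 5
  mean(B) = (6 + 3 + 7 + 5 + 2) / 5 = 23/5 = 4.6

Step 2 — sample variances and covariances s[i,j] = (1/(n-1)) · Σ_k (x_{k,i} - mean_i) · (x_{k,j} - mean_j), with n-1 = 4:
  s[A,A] = ((3)·(3) + (-2)·(-2) + (-3)·(-3) + (1)·(1) + (1)·(1)) / 4 = 24/4 = 6
  s[A,B] = ((3)·(1.4) + (-2)·(-1.6) + (-3)·(2.4) + (1)·(0.4) + (1)·(-2.6)) / 4 = -2/4 = -0.5
  s[B,B] = ((1.4)·(1.4) + (-1.6)·(-1.6) + (2.4)·(2.4) + (0.4)·(0.4) + (-2.6)·(-2.6)) / 4 = 17.2/4 = 4.3
  Sample standard deviations s_i = √(s[i,i]):
  s(A) = √(6) = 2.4495
  s(B) = √(4.3) = 2.0736

Step 3 — r_{ij} = s_{ij} / (s_i · s_j):
  r[A,A] = 1 (diagonal).
  r[A,B] = -0.5 / (2.4495 · 2.0736) = -0.5 / 5.0794 = -0.0984
  r[B,B] = 1 (diagonal).

R is symmetric with unit diagonal. Assembling:

R = [[1, -0.0984],
 [-0.0984, 1]]


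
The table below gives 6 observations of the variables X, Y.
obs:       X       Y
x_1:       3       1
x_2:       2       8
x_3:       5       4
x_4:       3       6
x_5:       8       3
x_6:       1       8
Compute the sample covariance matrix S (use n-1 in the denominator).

Step 1 — column means:
  mean(X) = (3 + 2 + 5 + 3 + 8 + 1) / 6 = 22/6 = 3.6667
  mean(Y) = (1 + 8 + 4 + 6 + 3 + 8) / 6 = 30/6 = 5

Step 2 — sample covariance S[i,j] = (1/(n-1)) · Σ_k (x_{k,i} - mean_i) · (x_{k,j} - mean_j), with n-1 = 5.
  S[X,X] = ((-0.6667)·(-0.6667) + (-1.6667)·(-1.6667) + (1.3333)·(1.3333) + (-0.6667)·(-0.6667) + (4.3333)·(4.3333) + (-2.6667)·(-2.6667)) / 5 = 31.3333/5 = 6.2667
  S[X,Y] = ((-0.6667)·(-4) + (-1.6667)·(3) + (1.3333)·(-1) + (-0.6667)·(1) + (4.3333)·(-2) + (-2.6667)·(3)) / 5 = -21/5 = -4.2
  S[Y,Y] = ((-4)·(-4) + (3)·(3) + (-1)·(-1) + (1)·(1) + (-2)·(-2) + (3)·(3)) / 5 = 40/5 = 8

S is symmetric (S[j,i] = S[i,j]). Assembling:

S = [[6.2667, -4.2],
 [-4.2, 8]]


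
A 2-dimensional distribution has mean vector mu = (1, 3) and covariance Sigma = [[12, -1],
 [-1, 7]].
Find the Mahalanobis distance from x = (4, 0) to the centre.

Step 1 — centre the observation: (x - mu) = (3, -3).

Step 2 — invert Sigma. det(Sigma) = 12·7 - (-1)² = 83.
  Sigma^{-1} = (1/det) · [[d, -b], [-b, a]] = [[0.0843, 0.012],
 [0.012, 0.1446]].

Step 3 — form the quadratic (x - mu)^T · Sigma^{-1} · (x - mu):
  Sigma^{-1} · (x - mu) = (0.2169, -0.3976).
  (x - mu)^T · [Sigma^{-1} · (x - mu)] = (3)·(0.2169) + (-3)·(-0.3976) = 1.8434.

Step 4 — take square root: d = √(1.8434) ≈ 1.3577.

d(x, mu) = √(1.8434) ≈ 1.3577


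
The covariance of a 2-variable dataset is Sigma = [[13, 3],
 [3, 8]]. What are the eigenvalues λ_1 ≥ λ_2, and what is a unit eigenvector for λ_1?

Step 1 — characteristic polynomial of 2×2 Sigma:
  det(Sigma - λI) = λ² - trace · λ + det = 0.
  trace = 13 + 8 = 21, det = 13·8 - (3)² = 95.
Step 2 — discriminant:
  Δ = trace² - 4·det = 441 - 380 = 61.
Step 3 — eigenvalues:
  λ = (trace ± √Δ)/2 = (21 ± 7.8102)/2,
  λ_1 = 14.4051,  λ_2 = 6.5949.

Step 4 — unit eigenvector for λ_1: solve (Sigma - λ_1 I)v = 0. First row:
  (13 - 14.4051)·v_x + (3)·v_y = 0, i.e. (-1.4051)·v_x + (3)·v_y = 0,
  so v ∝ (b, λ_1 - a) = (3, 1.4051) = u.
  ||u|| = √((3)² + (1.4051)²) = √(10.9744) ≈ 3.3128,
  v_1 = u/||u|| ≈ (0.9056, 0.4242) (||v_1|| = 1).

λ_1 = 14.4051,  λ_2 = 6.5949;  v_1 ≈ (0.9056, 0.4242)


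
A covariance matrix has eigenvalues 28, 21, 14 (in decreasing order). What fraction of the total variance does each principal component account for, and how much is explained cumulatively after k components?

Step 1 — total variance = trace(Sigma) = Σ λ_i = 28 + 21 + 14 = 63.

Step 2 — fraction explained by component i = λ_i / Σ λ:
  PC1: 28/63 = 0.4444
  PC2: 21/63 = 0.3333
  PC3: 14/63 = 0.2222

Step 3 — cumulative fraction after k components = (λ_1 + ... + λ_k) / Σ λ:
  k = 1: 28/63 = 0.4444
  k = 2: (28 + 21)/63 = 49/63 = 0.7778
  k = 3: (28 + 21 + 14)/63 = 63/63 = 1

Summary (fraction, with percent):

explained: PC1 0.4444 (44.44%), PC2 0.3333 (33.33%), PC3 0.2222 (22.22%);  cumulative: 0.4444, 0.7778, 1


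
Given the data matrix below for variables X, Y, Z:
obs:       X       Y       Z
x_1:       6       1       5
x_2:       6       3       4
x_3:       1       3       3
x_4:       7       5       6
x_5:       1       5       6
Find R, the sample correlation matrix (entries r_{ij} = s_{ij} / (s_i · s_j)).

Step 1 — column means:
  mean(X) = (6 + 6 + 1 + 7 + 1) / 5 = 21/5 = 4.2
  mean(Y) = (1 + 3 + 3 + 5 + 5) / 5 = 17/5 = 3.4
  mean(Z) = (5 + 4 + 3 + 6 + 6) / 5 = 24/5 = 4.8

Step 2 — sample variances and covariances s[i,j] = (1/(n-1)) · Σ_k (x_{k,i} - mean_i) · (x_{k,j} - mean_j), with n-1 = 4:
  s[X,X] = ((1.8)·(1.8) + (1.8)·(1.8) + (-3.2)·(-3.2) + (2.8)·(2.8) + (-3.2)·(-3.2)) / 4 = 34.8/4 = 8.7
  s[X,Y] = ((1.8)·(-2.4) + (1.8)·(-0.4) + (-3.2)·(-0.4) + (2.8)·(1.6) + (-3.2)·(1.6)) / 4 = -4.4/4 = -1.1
  s[X,Z] = ((1.8)·(0.2) + (1.8)·(-0.8) + (-3.2)·(-1.8) + (2.8)·(1.2) + (-3.2)·(1.2)) / 4 = 4.2/4 = 1.05
  s[Y,Y] = ((-2.4)·(-2.4) + (-0.4)·(-0.4) + (-0.4)·(-0.4) + (1.6)·(1.6) + (1.6)·(1.6)) / 4 = 11.2/4 = 2.8
  s[Y,Z] = ((-2.4)·(0.2) + (-0.4)·(-0.8) + (-0.4)·(-1.8) + (1.6)·(1.2) + (1.6)·(1.2)) / 4 = 4.4/4 = 1.1
  s[Z,Z] = ((0.2)·(0.2) + (-0.8)·(-0.8) + (-1.8)·(-1.8) + (1.2)·(1.2) + (1.2)·(1.2)) / 4 = 6.8/4 = 1.7
  Sample standard deviations s_i = √(s[i,i]):
  s(X) = √(8.7) = 2.9496
  s(Y) = √(2.8) = 1.6733
  s(Z) = √(1.7) = 1.3038

Step 3 — r_{ij} = s_{ij} / (s_i · s_j):
  r[X,X] = 1 (diagonal).
  r[X,Y] = -1.1 / (2.9496 · 1.6733) = -1.1 / 4.9356 = -0.2229
  r[X,Z] = 1.05 / (2.9496 · 1.3038) = 1.05 / 3.8458 = 0.273
  r[Y,Y] = 1 (diagonal).
  r[Y,Z] = 1.1 / (1.6733 · 1.3038) = 1.1 / 2.1817 = 0.5042
  r[Z,Z] = 1 (diagonal).

R is symmetric with unit diagonal. Assembling:

R = [[1, -0.2229, 0.273],
 [-0.2229, 1, 0.5042],
 [0.273, 0.5042, 1]]


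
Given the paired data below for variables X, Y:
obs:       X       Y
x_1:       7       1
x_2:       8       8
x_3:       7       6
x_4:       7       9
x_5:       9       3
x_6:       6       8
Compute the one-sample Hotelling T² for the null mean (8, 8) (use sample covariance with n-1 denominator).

Step 1 — sample mean vector:
  mean(X) = (7 + 8 + 7 + 7 + 9 + 6) / 6 = 44/6 = 7.3333
  mean(Y) = (1 + 8 + 6 + 9 + 3 + 8) / 6 = 35/6 = 5.8333
  x̄ = (7.3333, 5.8333),  deviation x̄ - mu_0 = (7.3333, 5.8333) - (8, 8) = (-0.6667, -2.1667).

Step 2 — sample covariance matrix, S[i,j] = (1/(n-1)) · Σ_k (x_{k,i} - mean_i) · (x_{k,j} - mean_j), divisor n-1 = 5:
  S[X,X] = ((-0.3333)·(-0.3333) + (0.6667)·(0.6667) + (-0.3333)·(-0.3333) + (-0.3333)·(-0.3333) + (1.6667)·(1.6667) + (-1.3333)·(-1.3333)) / 5 = 5.3333/5 = 1.0667
  S[X,Y] = ((-0.3333)·(-4.8333) + (0.6667)·(2.1667) + (-0.3333)·(0.1667) + (-0.3333)·(3.1667) + (1.6667)·(-2.8333) + (-1.3333)·(2.1667)) / 5 = -5.6667/5 = -1.1333
  S[Y,Y] = ((-4.8333)·(-4.8333) + (2.1667)·(2.1667) + (0.1667)·(0.1667) + (3.1667)·(3.1667) + (-2.8333)·(-2.8333) + (2.1667)·(2.1667)) / 5 = 50.8333/5 = 10.1667
  S = [[1.0667, -1.1333],
 [-1.1333, 10.1667]].

Step 3 — invert S. det(S) = 1.0667·10.1667 - (-1.1333)² = 9.56.
  S^{-1} = (1/det) · [[d, -b], [-b, a]] = [[1.0635, 0.1185],
 [0.1185, 0.1116]].

Step 4 — quadratic form (x̄ - mu_0)^T · S^{-1} · (x̄ - mu_0):
  S^{-1} · (x̄ - mu_0) = (-0.9658, -0.3208),
  (x̄ - mu_0)^T · [...] = (-0.6667)·(-0.9658) + (-2.1667)·(-0.3208) = 1.3389.

Step 5 — scale by n: T² = 6 · 1.3389 = 8.0335.

T² ≈ 8.0335
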